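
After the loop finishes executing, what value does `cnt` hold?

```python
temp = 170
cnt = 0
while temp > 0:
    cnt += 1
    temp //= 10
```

Let's trace through this code step by step.

Initialize: temp = 170
Initialize: cnt = 0
Entering loop: while temp > 0:
After iteration 1: temp = 17, cnt = 1
After iteration 2: temp = 1, cnt = 2
After iteration 3: temp = 0, cnt = 3
Loop ends.

Final answer: 3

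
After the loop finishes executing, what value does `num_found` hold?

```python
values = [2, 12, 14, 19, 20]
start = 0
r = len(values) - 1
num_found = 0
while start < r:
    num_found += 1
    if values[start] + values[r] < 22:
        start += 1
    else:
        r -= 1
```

Let's trace through this code step by step.

Initialize: values = [2, 12, 14, 19, 20]
Initialize: start = 0
Initialize: r = 4
Initialize: num_found = 0
Entering loop: while start < r:
After iteration 1: start = 0, r = 3, num_found = 1
After iteration 2: start = 1, r = 3, num_found = 2
After iteration 3: start = 1, r = 2, num_found = 3
After iteration 4: start = 1, r = 1, num_found = 4
Loop ends.

Final answer: 4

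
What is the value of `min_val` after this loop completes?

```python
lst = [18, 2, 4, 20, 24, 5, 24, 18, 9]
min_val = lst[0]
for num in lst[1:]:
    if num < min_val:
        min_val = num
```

Let's trace through this code step by step.

Initialize: lst = [18, 2, 4, 20, 24, 5, 24, 18, 9]
Initialize: min_val = 18
Entering loop: for num in lst[1:]:
After iteration 1: num = 2, min_val = 2
After iteration 2: num = 4, min_val = 2
After iteration 3: num = 20, min_val = 2
After iteration 4: num = 24, min_val = 2
After iteration 5: num = 5, min_val = 2
After iteration 6: num = 24, min_val = 2
After iteration 7: num = 18, min_val = 2
After iteration 8: num = 9, min_val = 2
Loop ends.

Final answer: 2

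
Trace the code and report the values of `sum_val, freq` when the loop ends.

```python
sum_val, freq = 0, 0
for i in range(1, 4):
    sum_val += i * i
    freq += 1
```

Let's trace through this code step by step.

Initialize: sum_val = 0
Initialize: freq = 0
Entering loop: for i in range(1, 4):
After iteration 1: i = 1, sum_val = 1, freq = 1
After iteration 2: i = 2, sum_val = 5, freq = 2
After iteration 3: i = 3, sum_val = 14, freq = 3
Loop ends.

Final answer: 14, 3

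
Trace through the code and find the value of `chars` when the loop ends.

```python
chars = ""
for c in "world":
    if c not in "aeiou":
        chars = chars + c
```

Let's trace through this code step by step.

Initialize: chars = ''
Entering loop: for c in "world":
After iteration 1: c = 'w', chars = 'w'
After iteration 2: c = 'o', chars = 'w'
After iteration 3: c = 'r', chars = 'wr'
After iteration 4: c = 'l', chars = 'wrl'
After iteration 5: c = 'd', chars = 'wrld'
Loop ends.

Final answer: 'wrld'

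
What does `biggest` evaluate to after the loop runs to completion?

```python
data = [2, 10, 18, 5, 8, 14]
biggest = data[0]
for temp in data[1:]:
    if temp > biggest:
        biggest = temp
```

Let's trace through this code step by step.

Initialize: data = [2, 10, 18, 5, 8, 14]
Initialize: biggest = 2
Entering loop: for temp in data[1:]:
After iteration 1: temp = 10, biggest = 10
After iteration 2: temp = 18, biggest = 18
After iteration 3: temp = 5, biggest = 18
After iteration 4: temp = 8, biggest = 18
After iteration 5: temp = 14, biggest = 18
Loop ends.

Final answer: 18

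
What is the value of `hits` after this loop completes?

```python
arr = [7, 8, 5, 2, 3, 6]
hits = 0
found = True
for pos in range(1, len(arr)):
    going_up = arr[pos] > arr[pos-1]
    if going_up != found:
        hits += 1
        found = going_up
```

Let's trace through this code step by step.

Initialize: arr = [7, 8, 5, 2, 3, 6]
Initialize: hits = 0
Initialize: found = True
Entering loop: for pos in range(1, len(arr)):
After iteration 1: pos = 1, hits = 0, found = True, going_up = True
After iteration 2: pos = 2, hits = 1, found = False, going_up = False
After iteration 3: pos = 3, hits = 1, found = False, going_up = False
After iteration 4: pos = 4, hits = 2, found = True, going_up = True
After iteration 5: pos = 5, hits = 2, found = True, going_up = True
Loop ends.

Final answer: 2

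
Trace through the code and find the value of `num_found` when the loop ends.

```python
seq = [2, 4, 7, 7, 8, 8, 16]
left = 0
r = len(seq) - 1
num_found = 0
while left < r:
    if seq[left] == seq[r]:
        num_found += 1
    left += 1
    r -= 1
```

Let's trace through this code step by step.

Initialize: seq = [2, 4, 7, 7, 8, 8, 16]
Initialize: left = 0
Initialize: r = 6
Initialize: num_found = 0
Entering loop: while left < r:
After iteration 1: left = 1, r = 5, num_found = 0
After iteration 2: left = 2, r = 4, num_found = 0
After iteration 3: left = 3, r = 3, num_found = 0
Loop ends.

Final answer: 0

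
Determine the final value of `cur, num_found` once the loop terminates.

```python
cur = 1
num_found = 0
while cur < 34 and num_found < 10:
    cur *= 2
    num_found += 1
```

Let's trace through this code step by step.

Initialize: cur = 1
Initialize: num_found = 0
Entering loop: while cur < 34 and num_found < 10:
After iteration 1: cur = 2, num_found = 1
After iteration 2: cur = 4, num_found = 2
After iteration 3: cur = 8, num_found = 3
After iteration 4: cur = 16, num_found = 4
After iteration 5: cur = 32, num_found = 5
After iteration 6: cur = 64, num_found = 6
Loop ends.

Final answer: 64, 6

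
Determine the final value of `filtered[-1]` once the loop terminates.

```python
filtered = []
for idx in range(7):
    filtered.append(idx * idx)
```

Let's trace through this code step by step.

Initialize: filtered = []
Entering loop: for idx in range(7):
After iteration 1: idx = 0, filtered = [0]
After iteration 2: idx = 1, filtered = [0, 1]
After iteration 3: idx = 2, filtered = [0, 1, 4]
After iteration 4: idx = 3, filtered = [0, 1, 4, 9]
After iteration 5: idx = 4, filtered = [0, 1, 4, 9, 16]
After iteration 6: idx = 5, filtered = [0, 1, 4, 9, 16, 25]
After iteration 7: idx = 6, filtered = [0, 1, 4, 9, 16, 25, 36]
Loop ends.
filtered[-1] = 36

Final answer: 36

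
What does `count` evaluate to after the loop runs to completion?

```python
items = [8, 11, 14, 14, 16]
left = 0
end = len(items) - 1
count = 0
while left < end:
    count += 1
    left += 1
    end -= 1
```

Let's trace through this code step by step.

Initialize: items = [8, 11, 14, 14, 16]
Initialize: left = 0
Initialize: end = 4
Initialize: count = 0
Entering loop: while left < end:
After iteration 1: left = 1, end = 3, count = 1
After iteration 2: left = 2, end = 2, count = 2
Loop ends.

Final answer: 2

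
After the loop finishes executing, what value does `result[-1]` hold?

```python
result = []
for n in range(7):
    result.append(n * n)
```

Let's trace through this code step by step.

Initialize: result = []
Entering loop: for n in range(7):
After iteration 1: n = 0, result = [0]
After iteration 2: n = 1, result = [0, 1]
After iteration 3: n = 2, result = [0, 1, 4]
After iteration 4: n = 3, result = [0, 1, 4, 9]
After iteration 5: n = 4, result = [0, 1, 4, 9, 16]
After iteration 6: n = 5, result = [0, 1, 4, 9, 16, 25]
After iteration 7: n = 6, result = [0, 1, 4, 9, 16, 25, 36]
Loop ends.
result[-1] = 36

Final answer: 36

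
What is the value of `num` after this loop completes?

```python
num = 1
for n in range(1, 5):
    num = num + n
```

Let's trace through this code step by step.

Initialize: num = 1
Entering loop: for n in range(1, 5):
After iteration 1: n = 1, num = 2
After iteration 2: n = 2, num = 4
After iteration 3: n = 3, num = 7
After iteration 4: n = 4, num = 11
Loop ends.

Final answer: 11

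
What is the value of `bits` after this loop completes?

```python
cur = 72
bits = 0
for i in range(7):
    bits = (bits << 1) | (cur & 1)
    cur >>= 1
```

Let's trace through this code step by step.

Initialize: cur = 72
Initialize: bits = 0
Entering loop: for i in range(7):
After iteration 1: i = 0, cur = 36, bits = 0
After iteration 2: i = 1, cur = 18, bits = 0
After iteration 3: i = 2, cur = 9, bits = 0
After iteration 4: i = 3, cur = 4, bits = 1
After iteration 5: i = 4, cur = 2, bits = 2
After iteration 6: i = 5, cur = 1, bits = 4
After iteration 7: i = 6, cur = 0, bits = 9
Loop ends.

Final answer: 9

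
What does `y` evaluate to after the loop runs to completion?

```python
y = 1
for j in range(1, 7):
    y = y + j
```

Let's trace through this code step by step.

Initialize: y = 1
Entering loop: for j in range(1, 7):
After iteration 1: j = 1, y = 2
After iteration 2: j = 2, y = 4
After iteration 3: j = 3, y = 7
After iteration 4: j = 4, y = 11
After iteration 5: j = 5, y = 16
After iteration 6: j = 6, y = 22
Loop ends.

Final answer: 22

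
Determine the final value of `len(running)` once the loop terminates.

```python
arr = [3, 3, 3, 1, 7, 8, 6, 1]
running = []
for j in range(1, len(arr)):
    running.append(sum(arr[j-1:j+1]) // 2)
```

Let's trace through this code step by step.

Initialize: arr = [3, 3, 3, 1, 7, 8, 6, 1]
Initialize: running = []
Entering loop: for j in range(1, len(arr)):
After iteration 1: j = 1, running = [3]
After iteration 2: j = 2, running = [3, 3]
After iteration 3: j = 3, running = [3, 3, 2]
After iteration 4: j = 4, running = [3, 3, 2, 4]
After iteration 5: j = 5, running = [3, 3, 2, 4, 7]
After iteration 6: j = 6, running = [3, 3, 2, 4, 7, 7]
After iteration 7: j = 7, running = [3, 3, 2, 4, 7, 7, 3]
Loop ends.
len(running) = 7

Final answer: 7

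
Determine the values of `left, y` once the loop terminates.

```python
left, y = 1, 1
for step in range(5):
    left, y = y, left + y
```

Let's trace through this code step by step.

Initialize: left = 1
Initialize: y = 1
Entering loop: for step in range(5):
After iteration 1: step = 0, left = 1, y = 2
After iteration 2: step = 1, left = 2, y = 3
After iteration 3: step = 2, left = 3, y = 5
After iteration 4: step = 3, left = 5, y = 8
After iteration 5: step = 4, left = 8, y = 13
Loop ends.

Final answer: 8, 13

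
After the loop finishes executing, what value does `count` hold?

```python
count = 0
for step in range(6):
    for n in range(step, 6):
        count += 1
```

Let's trace through this code step by step.

Initialize: count = 0
Entering loop: for step in range(6):
After iteration 1: step = 0, count = 6
After iteration 2: step = 1, count = 11
After iteration 3: step = 2, count = 15
After iteration 4: step = 3, count = 18
After iteration 5: step = 4, count = 20
After iteration 6: step = 5, count = 21
Loop ends.

Final answer: 21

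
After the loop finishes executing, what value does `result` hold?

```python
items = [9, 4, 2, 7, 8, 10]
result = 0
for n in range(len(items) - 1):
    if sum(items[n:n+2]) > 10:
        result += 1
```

Let's trace through this code step by step.

Initialize: items = [9, 4, 2, 7, 8, 10]
Initialize: result = 0
Entering loop: for n in range(len(items) - 1):
After iteration 1: n = 0, result = 1
After iteration 2: n = 1, result = 1
After iteration 3: n = 2, result = 1
After iteration 4: n = 3, result = 2
After iteration 5: n = 4, result = 3
Loop ends.

Final answer: 3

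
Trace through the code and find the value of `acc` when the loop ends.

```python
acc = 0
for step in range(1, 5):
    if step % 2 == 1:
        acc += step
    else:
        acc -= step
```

Let's trace through this code step by step.

Initialize: acc = 0
Entering loop: for step in range(1, 5):
After iteration 1: step = 1, acc = 1
After iteration 2: step = 2, acc = -1
After iteration 3: step = 3, acc = 2
After iteration 4: step = 4, acc = -2
Loop ends.

Final answer: -2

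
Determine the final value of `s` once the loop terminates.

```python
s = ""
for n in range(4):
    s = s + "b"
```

Let's trace through this code step by step.

Initialize: s = ''
Entering loop: for n in range(4):
After iteration 1: n = 0, s = 'b'
After iteration 2: n = 1, s = 'bb'
After iteration 3: n = 2, s = 'bbb'
After iteration 4: n = 3, s = 'bbbb'
Loop ends.

Final answer: 'bbbb'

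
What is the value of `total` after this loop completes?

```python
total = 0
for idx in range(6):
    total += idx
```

Let's trace through this code step by step.

Initialize: total = 0
Entering loop: for idx in range(6):
After iteration 1: idx = 0, total = 0
After iteration 2: idx = 1, total = 1
After iteration 3: idx = 2, total = 3
After iteration 4: idx = 3, total = 6
After iteration 5: idx = 4, total = 10
After iteration 6: idx = 5, total = 15
Loop ends.

Final answer: 15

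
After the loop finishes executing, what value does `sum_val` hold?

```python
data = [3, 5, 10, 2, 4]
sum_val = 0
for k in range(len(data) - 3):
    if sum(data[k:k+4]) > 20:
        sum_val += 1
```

Let's trace through this code step by step.

Initialize: data = [3, 5, 10, 2, 4]
Initialize: sum_val = 0
Entering loop: for k in range(len(data) - 3):
After iteration 1: k = 0, sum_val = 0
After iteration 2: k = 1, sum_val = 1
Loop ends.

Final answer: 1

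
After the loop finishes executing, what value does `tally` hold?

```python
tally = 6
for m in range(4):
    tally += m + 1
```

Let's trace through this code step by step.

Initialize: tally = 6
Entering loop: for m in range(4):
After iteration 1: m = 0, tally = 7
After iteration 2: m = 1, tally = 9
After iteration 3: m = 2, tally = 12
After iteration 4: m = 3, tally = 16
Loop ends.

Final answer: 16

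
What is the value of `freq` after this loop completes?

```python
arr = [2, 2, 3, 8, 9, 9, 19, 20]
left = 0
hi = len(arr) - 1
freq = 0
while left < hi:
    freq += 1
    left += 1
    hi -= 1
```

Let's trace through this code step by step.

Initialize: arr = [2, 2, 3, 8, 9, 9, 19, 20]
Initialize: left = 0
Initialize: hi = 7
Initialize: freq = 0
Entering loop: while left < hi:
After iteration 1: left = 1, hi = 6, freq = 1
After iteration 2: left = 2, hi = 5, freq = 2
After iteration 3: left = 3, hi = 4, freq = 3
After iteration 4: left = 4, hi = 3, freq = 4
Loop ends.

Final answer: 4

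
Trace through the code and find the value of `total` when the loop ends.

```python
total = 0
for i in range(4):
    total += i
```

Let's trace through this code step by step.

Initialize: total = 0
Entering loop: for i in range(4):
After iteration 1: i = 0, total = 0
After iteration 2: i = 1, total = 1
After iteration 3: i = 2, total = 3
After iteration 4: i = 3, total = 6
Loop ends.

Final answer: 6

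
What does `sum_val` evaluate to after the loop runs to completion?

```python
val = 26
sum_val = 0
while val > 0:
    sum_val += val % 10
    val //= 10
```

Let's trace through this code step by step.

Initialize: val = 26
Initialize: sum_val = 0
Entering loop: while val > 0:
After iteration 1: val = 2, sum_val = 6
After iteration 2: val = 0, sum_val = 8
Loop ends.

Final answer: 8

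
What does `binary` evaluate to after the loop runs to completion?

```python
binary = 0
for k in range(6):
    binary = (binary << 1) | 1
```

Let's trace through this code step by step.

Initialize: binary = 0
Entering loop: for k in range(6):
After iteration 1: k = 0, binary = 1
After iteration 2: k = 1, binary = 3
After iteration 3: k = 2, binary = 7
After iteration 4: k = 3, binary = 15
After iteration 5: k = 4, binary = 31
After iteration 6: k = 5, binary = 63
Loop ends.

Final answer: 63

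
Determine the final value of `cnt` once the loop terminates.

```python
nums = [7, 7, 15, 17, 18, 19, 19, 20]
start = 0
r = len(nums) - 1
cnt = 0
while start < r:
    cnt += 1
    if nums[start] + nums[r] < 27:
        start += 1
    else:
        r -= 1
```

Let's trace through this code step by step.

Initialize: nums = [7, 7, 15, 17, 18, 19, 19, 20]
Initialize: start = 0
Initialize: r = 7
Initialize: cnt = 0
Entering loop: while start < r:
After iteration 1: start = 0, r = 6, cnt = 1
After iteration 2: start = 1, r = 6, cnt = 2
After iteration 3: start = 2, r = 6, cnt = 3
After iteration 4: start = 2, r = 5, cnt = 4
After iteration 5: start = 2, r = 4, cnt = 5
After iteration 6: start = 2, r = 3, cnt = 6
After iteration 7: start = 2, r = 2, cnt = 7
Loop ends.

Final answer: 7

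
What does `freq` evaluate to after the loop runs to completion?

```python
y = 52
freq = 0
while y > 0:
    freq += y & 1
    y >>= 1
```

Let's trace through this code step by step.

Initialize: y = 52
Initialize: freq = 0
Entering loop: while y > 0:
After iteration 1: y = 26, freq = 0
After iteration 2: y = 13, freq = 0
After iteration 3: y = 6, freq = 1
After iteration 4: y = 3, freq = 1
After iteration 5: y = 1, freq = 2
After iteration 6: y = 0, freq = 3
Loop ends.

Final answer: 3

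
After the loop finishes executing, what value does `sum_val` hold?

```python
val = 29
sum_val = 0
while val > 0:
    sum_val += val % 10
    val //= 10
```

Let's trace through this code step by step.

Initialize: val = 29
Initialize: sum_val = 0
Entering loop: while val > 0:
After iteration 1: val = 2, sum_val = 9
After iteration 2: val = 0, sum_val = 11
Loop ends.

Final answer: 11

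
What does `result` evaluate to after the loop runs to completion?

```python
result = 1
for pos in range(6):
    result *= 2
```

Let's trace through this code step by step.

Initialize: result = 1
Entering loop: for pos in range(6):
After iteration 1: pos = 0, result = 2
After iteration 2: pos = 1, result = 4
After iteration 3: pos = 2, result = 8
After iteration 4: pos = 3, result = 16
After iteration 5: pos = 4, result = 32
After iteration 6: pos = 5, result = 64
Loop ends.

Final answer: 64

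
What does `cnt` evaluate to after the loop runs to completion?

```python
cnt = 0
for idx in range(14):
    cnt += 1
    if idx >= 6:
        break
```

Let's trace through this code step by step.

Initialize: cnt = 0
Entering loop: for idx in range(14):
After iteration 1: idx = 0, cnt = 1
After iteration 2: idx = 1, cnt = 2
After iteration 3: idx = 2, cnt = 3
After iteration 4: idx = 3, cnt = 4
After iteration 5: idx = 4, cnt = 5
After iteration 6: idx = 5, cnt = 6
After iteration 7: idx = 6, cnt = 7
Loop ends.

Final answer: 7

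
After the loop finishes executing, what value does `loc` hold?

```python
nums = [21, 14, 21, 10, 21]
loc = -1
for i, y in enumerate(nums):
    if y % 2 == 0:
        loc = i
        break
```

Let's trace through this code step by step.

Initialize: nums = [21, 14, 21, 10, 21]
Initialize: loc = -1
Entering loop: for i, y in enumerate(nums):
After iteration 1: i = 0, y = 21, loc = -1
After iteration 2: i = 1, y = 14, loc = 1
Loop ends.

Final answer: 1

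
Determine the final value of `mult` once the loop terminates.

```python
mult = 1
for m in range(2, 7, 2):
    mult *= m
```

Let's trace through this code step by step.

Initialize: mult = 1
Entering loop: for m in range(2, 7, 2):
After iteration 1: m = 2, mult = 2
After iteration 2: m = 4, mult = 8
After iteration 3: m = 6, mult = 48
Loop ends.

Final answer: 48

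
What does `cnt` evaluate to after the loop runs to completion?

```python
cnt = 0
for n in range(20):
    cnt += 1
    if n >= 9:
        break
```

Let's trace through this code step by step.

Initialize: cnt = 0
Entering loop: for n in range(20):
After iteration 1: n = 0, cnt = 1
After iteration 2: n = 1, cnt = 2
After iteration 3: n = 2, cnt = 3
After iteration 4: n = 3, cnt = 4
After iteration 5: n = 4, cnt = 5
After iteration 6: n = 5, cnt = 6
After iteration 7: n = 6, cnt = 7
After iteration 8: n = 7, cnt = 8
After iteration 9: n = 8, cnt = 9
After iteration 10: n = 9, cnt = 10
Loop ends.

Final answer: 10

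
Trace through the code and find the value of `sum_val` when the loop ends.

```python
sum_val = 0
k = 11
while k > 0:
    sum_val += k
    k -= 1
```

Let's trace through this code step by step.

Initialize: sum_val = 0
Initialize: k = 11
Entering loop: while k > 0:
After iteration 1: sum_val = 11, k = 10
After iteration 2: sum_val = 21, k = 9
After iteration 3: sum_val = 30, k = 8
After iteration 4: sum_val = 38, k = 7
After iteration 5: sum_val = 45, k = 6
After iteration 6: sum_val = 51, k = 5
After iteration 7: sum_val = 56, k = 4
After iteration 8: sum_val = 60, k = 3
After iteration 9: sum_val = 63, k = 2
After iteration 10: sum_val = 65, k = 1
After iteration 11: sum_val = 66, k = 0
Loop ends.

Final answer: 66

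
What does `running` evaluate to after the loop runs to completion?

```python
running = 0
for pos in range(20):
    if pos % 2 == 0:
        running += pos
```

Let's trace through this code step by step.

Initialize: running = 0
Entering loop: for pos in range(20):
After iteration 1: pos = 0, running = 0
After iteration 2: pos = 1, running = 0
After iteration 3: pos = 2, running = 2
After iteration 4: pos = 3, running = 2
After iteration 5: pos = 4, running = 6
After iteration 6: pos = 5, running = 6
After iteration 7: pos = 6, running = 12
After iteration 8: pos = 7, running = 12
After iteration 9: pos = 8, running = 20
After iteration 10: pos = 9, running = 20
After iteration 11: pos = 10, running = 30
After iteration 12: pos = 11, running = 30
After iteration 13: pos = 12, running = 42
After iteration 14: pos = 13, running = 42
After iteration 15: pos = 14, running = 56
After iteration 16: pos = 15, running = 56
After iteration 17: pos = 16, running = 72
After iteration 18: pos = 17, running = 72
After iteration 19: pos = 18, running = 90
After iteration 20: pos = 19, running = 90
Loop ends.

Final answer: 90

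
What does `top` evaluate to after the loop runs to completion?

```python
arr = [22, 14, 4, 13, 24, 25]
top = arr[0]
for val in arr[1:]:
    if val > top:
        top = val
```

Let's trace through this code step by step.

Initialize: arr = [22, 14, 4, 13, 24, 25]
Initialize: top = 22
Entering loop: for val in arr[1:]:
After iteration 1: val = 14, top = 22
After iteration 2: val = 4, top = 22
After iteration 3: val = 13, top = 22
After iteration 4: val = 24, top = 24
After iteration 5: val = 25, top = 25
Loop ends.

Final answer: 25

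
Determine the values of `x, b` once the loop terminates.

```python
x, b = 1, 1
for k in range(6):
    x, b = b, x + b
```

Let's trace through this code step by step.

Initialize: x = 1
Initialize: b = 1
Entering loop: for k in range(6):
After iteration 1: k = 0, x = 1, b = 2
After iteration 2: k = 1, x = 2, b = 3
After iteration 3: k = 2, x = 3, b = 5
After iteration 4: k = 3, x = 5, b = 8
After iteration 5: k = 4, x = 8, b = 13
After iteration 6: k = 5, x = 13, b = 21
Loop ends.

Final answer: 13, 21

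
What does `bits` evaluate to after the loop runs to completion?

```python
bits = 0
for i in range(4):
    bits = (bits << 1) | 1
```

Let's trace through this code step by step.

Initialize: bits = 0
Entering loop: for i in range(4):
After iteration 1: i = 0, bits = 1
After iteration 2: i = 1, bits = 3
After iteration 3: i = 2, bits = 7
After iteration 4: i = 3, bits = 15
Loop ends.

Final answer: 15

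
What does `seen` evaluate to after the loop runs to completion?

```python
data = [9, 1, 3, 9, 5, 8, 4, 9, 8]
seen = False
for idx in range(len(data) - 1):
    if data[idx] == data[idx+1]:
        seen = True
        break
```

Let's trace through this code step by step.

Initialize: data = [9, 1, 3, 9, 5, 8, 4, 9, 8]
Initialize: seen = False
Entering loop: for idx in range(len(data) - 1):
After iteration 1: idx = 0, seen = False
After iteration 2: idx = 1, seen = False
After iteration 3: idx = 2, seen = False
After iteration 4: idx = 3, seen = False
After iteration 5: idx = 4, seen = False
After iteration 6: idx = 5, seen = False
After iteration 7: idx = 6, seen = False
After iteration 8: idx = 7, seen = False
Loop ends.

Final answer: False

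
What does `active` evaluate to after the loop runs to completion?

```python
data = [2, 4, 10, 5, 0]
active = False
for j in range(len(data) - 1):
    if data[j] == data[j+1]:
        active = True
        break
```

Let's trace through this code step by step.

Initialize: data = [2, 4, 10, 5, 0]
Initialize: active = False
Entering loop: for j in range(len(data) - 1):
After iteration 1: j = 0, active = False
After iteration 2: j = 1, active = False
After iteration 3: j = 2, active = False
After iteration 4: j = 3, active = False
Loop ends.

Final answer: False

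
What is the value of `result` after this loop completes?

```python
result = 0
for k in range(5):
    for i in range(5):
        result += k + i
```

Let's trace through this code step by step.

Initialize: result = 0
Entering loop: for k in range(5):
After iteration 1: k = 0, result = 10
After iteration 2: k = 1, result = 25
After iteration 3: k = 2, result = 45
After iteration 4: k = 3, result = 70
After iteration 5: k = 4, result = 100
Loop ends.

Final answer: 100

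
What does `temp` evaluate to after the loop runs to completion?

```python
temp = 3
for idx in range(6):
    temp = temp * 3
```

Let's trace through this code step by step.

Initialize: temp = 3
Entering loop: for idx in range(6):
After iteration 1: idx = 0, temp = 9
After iteration 2: idx = 1, temp = 27
After iteration 3: idx = 2, temp = 81
After iteration 4: idx = 3, temp = 243
After iteration 5: idx = 4, temp = 729
After iteration 6: idx = 5, temp = 2187
Loop ends.

Final answer: 2187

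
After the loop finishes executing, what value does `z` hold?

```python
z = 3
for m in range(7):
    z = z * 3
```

Let's trace through this code step by step.

Initialize: z = 3
Entering loop: for m in range(7):
After iteration 1: m = 0, z = 9
After iteration 2: m = 1, z = 27
After iteration 3: m = 2, z = 81
After iteration 4: m = 3, z = 243
After iteration 5: m = 4, z = 729
After iteration 6: m = 5, z = 2187
After iteration 7: m = 6, z = 6561
Loop ends.

Final answer: 6561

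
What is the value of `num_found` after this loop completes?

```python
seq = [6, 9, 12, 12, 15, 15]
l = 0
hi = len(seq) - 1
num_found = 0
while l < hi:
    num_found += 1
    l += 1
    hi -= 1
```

Let's trace through this code step by step.

Initialize: seq = [6, 9, 12, 12, 15, 15]
Initialize: l = 0
Initialize: hi = 5
Initialize: num_found = 0
Entering loop: while l < hi:
After iteration 1: l = 1, hi = 4, num_found = 1
After iteration 2: l = 2, hi = 3, num_found = 2
After iteration 3: l = 3, hi = 2, num_found = 3
Loop ends.

Final answer: 3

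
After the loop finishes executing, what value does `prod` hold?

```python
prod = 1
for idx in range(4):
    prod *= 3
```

Let's trace through this code step by step.

Initialize: prod = 1
Entering loop: for idx in range(4):
After iteration 1: idx = 0, prod = 3
After iteration 2: idx = 1, prod = 9
After iteration 3: idx = 2, prod = 27
After iteration 4: idx = 3, prod = 81
Loop ends.

Final answer: 81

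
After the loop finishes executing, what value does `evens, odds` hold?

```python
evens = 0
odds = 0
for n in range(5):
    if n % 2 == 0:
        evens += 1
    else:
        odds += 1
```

Let's trace through this code step by step.

Initialize: evens = 0
Initialize: odds = 0
Entering loop: for n in range(5):
After iteration 1: n = 0, evens = 1, odds = 0
After iteration 2: n = 1, evens = 1, odds = 1
After iteration 3: n = 2, evens = 2, odds = 1
After iteration 4: n = 3, evens = 2, odds = 2
After iteration 5: n = 4, evens = 3, odds = 2
Loop ends.

Final answer: 3, 2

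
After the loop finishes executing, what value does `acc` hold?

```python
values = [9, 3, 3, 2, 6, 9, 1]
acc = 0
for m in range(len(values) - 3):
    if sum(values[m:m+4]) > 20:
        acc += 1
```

Let's trace through this code step by step.

Initialize: values = [9, 3, 3, 2, 6, 9, 1]
Initialize: acc = 0
Entering loop: for m in range(len(values) - 3):
After iteration 1: m = 0, acc = 0
After iteration 2: m = 1, acc = 0
After iteration 3: m = 2, acc = 0
After iteration 4: m = 3, acc = 0
Loop ends.

Final answer: 0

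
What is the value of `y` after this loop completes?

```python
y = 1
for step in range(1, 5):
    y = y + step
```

Let's trace through this code step by step.

Initialize: y = 1
Entering loop: for step in range(1, 5):
After iteration 1: step = 1, y = 2
After iteration 2: step = 2, y = 4
After iteration 3: step = 3, y = 7
After iteration 4: step = 4, y = 11
Loop ends.

Final answer: 11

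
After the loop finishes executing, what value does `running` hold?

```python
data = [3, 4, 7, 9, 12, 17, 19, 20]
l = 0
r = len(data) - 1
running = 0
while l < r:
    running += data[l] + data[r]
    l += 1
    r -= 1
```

Let's trace through this code step by step.

Initialize: data = [3, 4, 7, 9, 12, 17, 19, 20]
Initialize: l = 0
Initialize: r = 7
Initialize: running = 0
Entering loop: while l < r:
After iteration 1: l = 1, r = 6, running = 23
After iteration 2: l = 2, r = 5, running = 46
After iteration 3: l = 3, r = 4, running = 70
After iteration 4: l = 4, r = 3, running = 91
Loop ends.

Final answer: 91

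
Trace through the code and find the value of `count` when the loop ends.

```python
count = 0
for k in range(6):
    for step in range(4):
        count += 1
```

Let's trace through this code step by step.

Initialize: count = 0
Entering loop: for k in range(6):
After iteration 1: k = 0, count = 4
After iteration 2: k = 1, count = 8
After iteration 3: k = 2, count = 12
After iteration 4: k = 3, count = 16
After iteration 5: k = 4, count = 20
After iteration 6: k = 5, count = 24
Loop ends.

Final answer: 24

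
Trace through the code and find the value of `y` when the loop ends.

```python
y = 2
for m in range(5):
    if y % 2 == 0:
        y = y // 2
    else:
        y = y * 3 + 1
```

Let's trace through this code step by step.

Initialize: y = 2
Entering loop: for m in range(5):
After iteration 1: m = 0, y = 1
After iteration 2: m = 1, y = 4
After iteration 3: m = 2, y = 2
After iteration 4: m = 3, y = 1
After iteration 5: m = 4, y = 4
Loop ends.

Final answer: 4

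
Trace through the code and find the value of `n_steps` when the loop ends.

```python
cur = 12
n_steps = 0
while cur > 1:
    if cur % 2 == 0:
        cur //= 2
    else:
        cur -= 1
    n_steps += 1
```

Let's trace through this code step by step.

Initialize: cur = 12
Initialize: n_steps = 0
Entering loop: while cur > 1:
After iteration 1: cur = 6, n_steps = 1
After iteration 2: cur = 3, n_steps = 2
After iteration 3: cur = 2, n_steps = 3
After iteration 4: cur = 1, n_steps = 4
Loop ends.

Final answer: 4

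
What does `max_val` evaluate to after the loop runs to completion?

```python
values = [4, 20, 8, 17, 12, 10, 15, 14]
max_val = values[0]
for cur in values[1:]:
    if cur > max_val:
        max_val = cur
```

Let's trace through this code step by step.

Initialize: values = [4, 20, 8, 17, 12, 10, 15, 14]
Initialize: max_val = 4
Entering loop: for cur in values[1:]:
After iteration 1: cur = 20, max_val = 20
After iteration 2: cur = 8, max_val = 20
After iteration 3: cur = 17, max_val = 20
After iteration 4: cur = 12, max_val = 20
After iteration 5: cur = 10, max_val = 20
After iteration 6: cur = 15, max_val = 20
After iteration 7: cur = 14, max_val = 20
Loop ends.

Final answer: 20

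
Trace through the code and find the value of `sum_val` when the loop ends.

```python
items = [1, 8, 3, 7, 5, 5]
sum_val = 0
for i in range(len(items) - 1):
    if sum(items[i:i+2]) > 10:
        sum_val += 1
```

Let's trace through this code step by step.

Initialize: items = [1, 8, 3, 7, 5, 5]
Initialize: sum_val = 0
Entering loop: for i in range(len(items) - 1):
After iteration 1: i = 0, sum_val = 0
After iteration 2: i = 1, sum_val = 1
After iteration 3: i = 2, sum_val = 1
After iteration 4: i = 3, sum_val = 2
After iteration 5: i = 4, sum_val = 2
Loop ends.

Final answer: 2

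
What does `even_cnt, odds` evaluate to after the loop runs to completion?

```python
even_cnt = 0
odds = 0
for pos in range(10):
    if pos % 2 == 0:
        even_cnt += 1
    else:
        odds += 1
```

Let's trace through this code step by step.

Initialize: even_cnt = 0
Initialize: odds = 0
Entering loop: for pos in range(10):
After iteration 1: pos = 0, even_cnt = 1, odds = 0
After iteration 2: pos = 1, even_cnt = 1, odds = 1
After iteration 3: pos = 2, even_cnt = 2, odds = 1
After iteration 4: pos = 3, even_cnt = 2, odds = 2
After iteration 5: pos = 4, even_cnt = 3, odds = 2
After iteration 6: pos = 5, even_cnt = 3, odds = 3
After iteration 7: pos = 6, even_cnt = 4, odds = 3
After iteration 8: pos = 7, even_cnt = 4, odds = 4
After iteration 9: pos = 8, even_cnt = 5, odds = 4
After iteration 10: pos = 9, even_cnt = 5, odds = 5
Loop ends.

Final answer: 5, 5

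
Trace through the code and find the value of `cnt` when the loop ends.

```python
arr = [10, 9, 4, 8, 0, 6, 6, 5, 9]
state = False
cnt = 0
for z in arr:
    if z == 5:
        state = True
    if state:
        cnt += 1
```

Let's trace through this code step by step.

Initialize: arr = [10, 9, 4, 8, 0, 6, 6, 5, 9]
Initialize: state = False
Initialize: cnt = 0
Entering loop: for z in arr:
After iteration 1: z = 10, state = False, cnt = 0
After iteration 2: z = 9, state = False, cnt = 0
After iteration 3: z = 4, state = False, cnt = 0
After iteration 4: z = 8, state = False, cnt = 0
After iteration 5: z = 0, state = False, cnt = 0
After iteration 6: z = 6, state = False, cnt = 0
After iteration 7: z = 6, state = False, cnt = 0
After iteration 8: z = 5, state = True, cnt = 1
After iteration 9: z = 9, state = True, cnt = 2
Loop ends.

Final answer: 2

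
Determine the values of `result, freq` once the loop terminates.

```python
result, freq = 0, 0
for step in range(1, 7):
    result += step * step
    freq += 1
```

Let's trace through this code step by step.

Initialize: result = 0
Initialize: freq = 0
Entering loop: for step in range(1, 7):
After iteration 1: step = 1, result = 1, freq = 1
After iteration 2: step = 2, result = 5, freq = 2
After iteration 3: step = 3, result = 14, freq = 3
After iteration 4: step = 4, result = 30, freq = 4
After iteration 5: step = 5, result = 55, freq = 5
After iteration 6: step = 6, result = 91, freq = 6
Loop ends.

Final answer: 91, 6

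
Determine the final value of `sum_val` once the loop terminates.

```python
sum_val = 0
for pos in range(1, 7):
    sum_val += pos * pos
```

Let's trace through this code step by step.

Initialize: sum_val = 0
Entering loop: for pos in range(1, 7):
After iteration 1: pos = 1, sum_val = 1
After iteration 2: pos = 2, sum_val = 5
After iteration 3: pos = 3, sum_val = 14
After iteration 4: pos = 4, sum_val = 30
After iteration 5: pos = 5, sum_val = 55
After iteration 6: pos = 6, sum_val = 91
Loop ends.

Final answer: 91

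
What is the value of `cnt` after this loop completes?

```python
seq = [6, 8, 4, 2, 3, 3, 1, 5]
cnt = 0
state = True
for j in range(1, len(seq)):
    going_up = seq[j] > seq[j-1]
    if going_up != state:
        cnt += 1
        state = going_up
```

Let's trace through this code step by step.

Initialize: seq = [6, 8, 4, 2, 3, 3, 1, 5]
Initialize: cnt = 0
Initialize: state = True
Entering loop: for j in range(1, len(seq)):
After iteration 1: j = 1, cnt = 0, state = True, going_up = True
After iteration 2: j = 2, cnt = 1, state = False, going_up = False
After iteration 3: j = 3, cnt = 1, state = False, going_up = False
After iteration 4: j = 4, cnt = 2, state = True, going_up = True
After iteration 5: j = 5, cnt = 3, state = False, going_up = False
After iteration 6: j = 6, cnt = 3, state = False, going_up = False
After iteration 7: j = 7, cnt = 4, state = True, going_up = True
Loop ends.

Final answer: 4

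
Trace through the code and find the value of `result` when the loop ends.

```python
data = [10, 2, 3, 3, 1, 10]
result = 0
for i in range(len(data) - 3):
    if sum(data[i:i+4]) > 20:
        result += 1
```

Let's trace through this code step by step.

Initialize: data = [10, 2, 3, 3, 1, 10]
Initialize: result = 0
Entering loop: for i in range(len(data) - 3):
After iteration 1: i = 0, result = 0
After iteration 2: i = 1, result = 0
After iteration 3: i = 2, result = 0
Loop ends.

Final answer: 0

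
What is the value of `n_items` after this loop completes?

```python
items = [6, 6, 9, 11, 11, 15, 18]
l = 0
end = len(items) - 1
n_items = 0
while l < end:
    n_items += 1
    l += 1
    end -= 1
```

Let's trace through this code step by step.

Initialize: items = [6, 6, 9, 11, 11, 15, 18]
Initialize: l = 0
Initialize: end = 6
Initialize: n_items = 0
Entering loop: while l < end:
After iteration 1: l = 1, end = 5, n_items = 1
After iteration 2: l = 2, end = 4, n_items = 2
After iteration 3: l = 3, end = 3, n_items = 3
Loop ends.

Final answer: 3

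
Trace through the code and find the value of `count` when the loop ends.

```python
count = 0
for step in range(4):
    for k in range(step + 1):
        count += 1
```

Let's trace through this code step by step.

Initialize: count = 0
Entering loop: for step in range(4):
After iteration 1: step = 0, count = 1, k = 0
After iteration 2: step = 1, count = 3, k = 1
After iteration 3: step = 2, count = 6, k = 2
After iteration 4: step = 3, count = 10, k = 3
Loop ends.

Final answer: 10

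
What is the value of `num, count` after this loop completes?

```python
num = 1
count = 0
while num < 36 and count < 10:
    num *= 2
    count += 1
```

Let's trace through this code step by step.

Initialize: num = 1
Initialize: count = 0
Entering loop: while num < 36 and count < 10:
After iteration 1: num = 2, count = 1
After iteration 2: num = 4, count = 2
After iteration 3: num = 8, count = 3
After iteration 4: num = 16, count = 4
After iteration 5: num = 32, count = 5
After iteration 6: num = 64, count = 6
Loop ends.

Final answer: 64, 6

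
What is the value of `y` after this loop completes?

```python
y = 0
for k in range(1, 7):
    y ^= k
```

Let's trace through this code step by step.

Initialize: y = 0
Entering loop: for k in range(1, 7):
After iteration 1: k = 1, y = 1
After iteration 2: k = 2, y = 3
After iteration 3: k = 3, y = 0
After iteration 4: k = 4, y = 4
After iteration 5: k = 5, y = 1
After iteration 6: k = 6, y = 7
Loop ends.

Final answer: 7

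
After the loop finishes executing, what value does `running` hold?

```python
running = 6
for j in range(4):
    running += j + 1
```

Let's trace through this code step by step.

Initialize: running = 6
Entering loop: for j in range(4):
After iteration 1: j = 0, running = 7
After iteration 2: j = 1, running = 9
After iteration 3: j = 2, running = 12
After iteration 4: j = 3, running = 16
Loop ends.

Final answer: 16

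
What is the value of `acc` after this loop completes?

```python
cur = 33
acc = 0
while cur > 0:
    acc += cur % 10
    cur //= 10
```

Let's trace through this code step by step.

Initialize: cur = 33
Initialize: acc = 0
Entering loop: while cur > 0:
After iteration 1: cur = 3, acc = 3
After iteration 2: cur = 0, acc = 6
Loop ends.

Final answer: 6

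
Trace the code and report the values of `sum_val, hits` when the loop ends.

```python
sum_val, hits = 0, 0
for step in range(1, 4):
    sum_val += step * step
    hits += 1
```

Let's trace through this code step by step.

Initialize: sum_val = 0
Initialize: hits = 0
Entering loop: for step in range(1, 4):
After iteration 1: step = 1, sum_val = 1, hits = 1
After iteration 2: step = 2, sum_val = 5, hits = 2
After iteration 3: step = 3, sum_val = 14, hits = 3
Loop ends.

Final answer: 14, 3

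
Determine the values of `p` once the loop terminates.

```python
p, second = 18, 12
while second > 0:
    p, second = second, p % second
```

Let's trace through this code step by step.

Initialize: p = 18
Initialize: second = 12
Entering loop: while second > 0:
After iteration 1: p = 12, second = 6
After iteration 2: p = 6, second = 0
Loop ends.

Final answer: 6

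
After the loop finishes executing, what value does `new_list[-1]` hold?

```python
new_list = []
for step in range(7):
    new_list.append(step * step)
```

Let's trace through this code step by step.

Initialize: new_list = []
Entering loop: for step in range(7):
After iteration 1: step = 0, new_list = [0]
After iteration 2: step = 1, new_list = [0, 1]
After iteration 3: step = 2, new_list = [0, 1, 4]
After iteration 4: step = 3, new_list = [0, 1, 4, 9]
After iteration 5: step = 4, new_list = [0, 1, 4, 9, 16]
After iteration 6: step = 5, new_list = [0, 1, 4, 9, 16, 25]
After iteration 7: step = 6, new_list = [0, 1, 4, 9, 16, 25, 36]
Loop ends.
new_list[-1] = 36

Final answer: 36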